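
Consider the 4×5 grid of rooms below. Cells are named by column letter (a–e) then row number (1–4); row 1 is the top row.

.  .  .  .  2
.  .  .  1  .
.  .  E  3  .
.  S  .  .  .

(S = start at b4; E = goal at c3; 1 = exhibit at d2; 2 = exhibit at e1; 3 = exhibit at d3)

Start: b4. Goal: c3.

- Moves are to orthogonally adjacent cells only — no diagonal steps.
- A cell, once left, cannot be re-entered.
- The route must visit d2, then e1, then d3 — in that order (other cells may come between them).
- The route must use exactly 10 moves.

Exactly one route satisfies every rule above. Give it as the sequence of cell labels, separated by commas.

The waypoints must appear in the order d2, e1, d3, with no cell reused.
Route from b4: 2× up (reaching b2), 2× right (reaching d2), up to d1, right to e1, 2× down (reaching e3), 2× left (reaching c3) — 10 moves in all.
Check: order respected (1 at step 4, 2 at step 6, 3 at step 9); 10 moves as required.

b4, b3, b2, c2, d2, d1, e1, e2, e3, d3, c3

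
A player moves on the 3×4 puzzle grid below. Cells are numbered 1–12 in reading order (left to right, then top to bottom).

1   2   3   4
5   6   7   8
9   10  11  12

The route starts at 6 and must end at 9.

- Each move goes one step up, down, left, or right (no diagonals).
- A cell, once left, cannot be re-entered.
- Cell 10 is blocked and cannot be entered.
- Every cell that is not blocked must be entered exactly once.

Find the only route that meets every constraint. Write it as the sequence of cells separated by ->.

Need to visit all 11 open cells exactly once, starting at 6 and ending at 9.
Cell 11 has only two open neighbours (7 and 12), so the path must pass straight through it: one of those is the cell it's entered from and the other is where it exits.
Route from 6: right to 7, down to 11, right to 12, 2× up (reaching 4), 3× left (reaching 1), 2× down (reaching 9) — 10 moves in all.
Check: all 11 open cells covered.

6 -> 7 -> 11 -> 12 -> 8 -> 4 -> 3 -> 2 -> 1 -> 5 -> 9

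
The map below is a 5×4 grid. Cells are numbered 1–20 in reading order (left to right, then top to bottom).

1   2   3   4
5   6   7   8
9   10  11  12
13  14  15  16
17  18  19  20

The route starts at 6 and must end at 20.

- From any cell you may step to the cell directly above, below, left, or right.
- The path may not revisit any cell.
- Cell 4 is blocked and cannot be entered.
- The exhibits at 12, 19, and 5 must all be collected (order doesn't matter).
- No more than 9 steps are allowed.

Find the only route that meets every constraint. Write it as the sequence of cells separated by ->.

The budget equals the shortest possible length, so every move has to be on a shortest route through the required cells.
Route from 6: left 1 to 5, down 1 to 9, right 3 to 12, down 1 to 16, left 1 to 15, down 1 to 19, right 1 to 20 — 9 moves in all.
Check: all required cells visited; 9 ≤ 9 moves.

6 -> 5 -> 9 -> 10 -> 11 -> 12 -> 16 -> 15 -> 19 -> 20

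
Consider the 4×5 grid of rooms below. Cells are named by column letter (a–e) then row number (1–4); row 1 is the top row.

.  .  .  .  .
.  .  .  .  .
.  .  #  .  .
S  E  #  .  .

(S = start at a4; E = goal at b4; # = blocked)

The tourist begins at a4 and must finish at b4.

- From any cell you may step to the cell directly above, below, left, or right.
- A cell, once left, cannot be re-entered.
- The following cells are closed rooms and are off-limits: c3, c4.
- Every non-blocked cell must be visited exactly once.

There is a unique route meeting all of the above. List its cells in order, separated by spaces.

Need to visit all 18 open cells exactly once, starting at a4 and ending at b4.
Cell d4 has only two open neighbours (d3 and e4), so the path must pass straight through it: one of those is the cell it's entered from and the other is where it exits.
Route from a4: 3× up (reaching a1), 4× right (reaching e1), 3× down (reaching e4), left to d4, 2× up (reaching d2), 2× left (reaching b2), 2× down (reaching b4) — 17 moves in all.
Check: all 18 open cells covered.

a4 a3 a2 a1 b1 c1 d1 e1 e2 e3 e4 d4 d3 d2 c2 b2 b3 b4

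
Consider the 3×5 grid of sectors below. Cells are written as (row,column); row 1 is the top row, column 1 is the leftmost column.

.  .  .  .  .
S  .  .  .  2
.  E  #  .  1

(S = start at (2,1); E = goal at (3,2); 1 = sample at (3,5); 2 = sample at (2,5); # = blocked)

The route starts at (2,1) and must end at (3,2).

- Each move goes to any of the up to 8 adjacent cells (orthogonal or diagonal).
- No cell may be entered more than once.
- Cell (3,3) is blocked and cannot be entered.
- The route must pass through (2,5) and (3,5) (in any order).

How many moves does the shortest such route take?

Any route passes through (2,5) and (3,5) in some order between (2,1) and (3,2). Summing Chebyshev distances along each leg and taking the cheapest ordering ((2,1) → (3,5) → (2,5) → (3,2)) gives a lower bound of 4 + 1 + 3 = 8 moves.
A route of 8 moves achieves this: (2,1) → (1,2) → (1,3) → (1,4) → (2,5) → (3,5) → (2,4) → (2,3) → (3,2).
Since 8 matches the lower bound, it is optimal.

8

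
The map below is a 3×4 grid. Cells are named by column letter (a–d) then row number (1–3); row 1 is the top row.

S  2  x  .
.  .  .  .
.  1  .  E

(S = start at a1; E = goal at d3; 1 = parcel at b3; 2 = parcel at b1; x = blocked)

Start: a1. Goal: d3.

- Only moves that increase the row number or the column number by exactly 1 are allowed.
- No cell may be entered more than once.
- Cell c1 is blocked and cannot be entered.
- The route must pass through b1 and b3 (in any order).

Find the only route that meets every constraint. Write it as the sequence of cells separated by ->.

Moves only go right or down, so the column and row indices never decrease.
Route from a1: right 1 to b1, down 2 to b3, right 2 to d3 — 5 moves in all.
Check: all required cells visited.

a1 -> b1 -> b2 -> b3 -> c3 -> d3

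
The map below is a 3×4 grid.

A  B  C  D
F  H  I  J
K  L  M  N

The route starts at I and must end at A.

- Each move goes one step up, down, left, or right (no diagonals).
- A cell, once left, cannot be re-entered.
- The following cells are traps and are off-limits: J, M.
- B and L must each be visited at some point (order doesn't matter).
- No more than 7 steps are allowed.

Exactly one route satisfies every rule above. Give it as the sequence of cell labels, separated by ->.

I -> C -> B -> H -> L -> K -> F -> A

The budget equals the shortest possible length, so every move has to be on a shortest route through the required cells.
Route from I: up to C, left to B, 2× down (reaching L), left to K, 2× up (reaching A) — 7 moves in all.
Check: all required cells visited; 7 ≤ 7 moves.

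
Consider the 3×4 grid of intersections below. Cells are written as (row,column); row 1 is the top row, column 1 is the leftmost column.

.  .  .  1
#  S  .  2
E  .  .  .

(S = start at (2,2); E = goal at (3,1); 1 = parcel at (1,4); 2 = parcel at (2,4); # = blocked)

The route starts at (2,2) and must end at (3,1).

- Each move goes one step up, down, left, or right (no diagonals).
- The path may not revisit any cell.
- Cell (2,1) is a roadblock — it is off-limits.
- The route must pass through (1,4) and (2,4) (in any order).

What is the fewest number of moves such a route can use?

Any route passes through (1,4) and (2,4) in some order between (2,2) and (3,1). Summing Manhattan distances along each leg and taking the cheapest ordering ((2,2) → (1,4) → (2,4) → (3,1)) gives a lower bound of 3 + 1 + 4 = 8 moves.
A route of 8 moves achieves this: (2,2) → (1,2) → (1,3) → (1,4) → (2,4) → (3,4) → (3,3) → (3,2) → (3,1).
Since 8 matches the lower bound, it is optimal.

8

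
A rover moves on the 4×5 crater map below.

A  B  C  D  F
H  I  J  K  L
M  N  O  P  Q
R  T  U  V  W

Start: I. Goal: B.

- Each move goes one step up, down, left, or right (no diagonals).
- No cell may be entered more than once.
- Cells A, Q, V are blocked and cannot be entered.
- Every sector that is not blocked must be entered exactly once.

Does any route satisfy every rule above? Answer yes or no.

Colour the cells like a checkerboard: each orthogonal step flips colour, so a Hamiltonian route alternates colours. Here there are 7 cells of one colour and 10 of the other, with start on the opposite colour to the goal — the counts and endpoints can't be arranged into an alternating sequence of length 17, so no Hamiltonian route exists.

no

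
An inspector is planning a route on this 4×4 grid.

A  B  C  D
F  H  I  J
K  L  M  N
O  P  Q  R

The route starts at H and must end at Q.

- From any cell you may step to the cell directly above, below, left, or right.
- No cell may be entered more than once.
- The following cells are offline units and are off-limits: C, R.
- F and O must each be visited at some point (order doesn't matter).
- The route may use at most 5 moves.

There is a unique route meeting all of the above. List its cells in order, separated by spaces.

H F K O P Q

Any route must reach F and O and still end at Q within 5 moves, so the order of the required stops is forced.
Route from H: left to F, 2× down (reaching O), 2× right (reaching Q) — 5 moves in all.
Check: all required cells visited; 5 ≤ 5 moves.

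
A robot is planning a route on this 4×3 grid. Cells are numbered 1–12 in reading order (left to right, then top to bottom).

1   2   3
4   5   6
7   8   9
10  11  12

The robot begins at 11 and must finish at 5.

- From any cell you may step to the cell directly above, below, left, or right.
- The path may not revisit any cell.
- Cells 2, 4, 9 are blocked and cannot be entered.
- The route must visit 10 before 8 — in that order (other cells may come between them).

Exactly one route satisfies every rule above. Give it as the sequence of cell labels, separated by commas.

The waypoints must appear in the order 10, 8, with no cell reused.
Route from 11: left to 10, up to 7, right to 8, up to 5 — 4 moves in all.
Check: order respected (10 at step 1, 8 at step 3).

11, 10, 7, 8, 5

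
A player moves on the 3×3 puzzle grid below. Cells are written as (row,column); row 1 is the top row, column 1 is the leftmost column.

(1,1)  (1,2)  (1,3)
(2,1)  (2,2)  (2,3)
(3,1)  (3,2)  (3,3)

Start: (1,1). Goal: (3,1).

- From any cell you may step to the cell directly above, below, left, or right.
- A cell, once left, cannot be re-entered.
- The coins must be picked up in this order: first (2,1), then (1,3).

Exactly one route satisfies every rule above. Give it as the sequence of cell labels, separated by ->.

(1,1) -> (2,1) -> (2,2) -> (1,2) -> (1,3) -> (2,3) -> (3,3) -> (3,2) -> (3,1)

The waypoints must appear in the order (2,1), (1,3), with no cell reused.
Route from (1,1): down 1 to (2,1), right 1 to (2,2), up 1 to (1,2), right 1 to (1,3), down 2 to (3,3), left 2 to (3,1) — 8 moves in all.
Check: order respected ((2,1) at step 1, (1,3) at step 4).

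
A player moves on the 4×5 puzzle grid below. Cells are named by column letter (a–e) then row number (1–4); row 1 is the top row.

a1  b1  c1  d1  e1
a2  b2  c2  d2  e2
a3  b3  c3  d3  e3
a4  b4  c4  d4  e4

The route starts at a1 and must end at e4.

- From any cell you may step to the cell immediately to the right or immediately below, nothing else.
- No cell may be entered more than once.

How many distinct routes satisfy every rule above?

A right/down-only route from a1 to e4 makes exactly 3 down-moves and 4 right-moves in some order.
With no other constraints that would be C(7,3) = 35 routes.
That gives 35 routes.

35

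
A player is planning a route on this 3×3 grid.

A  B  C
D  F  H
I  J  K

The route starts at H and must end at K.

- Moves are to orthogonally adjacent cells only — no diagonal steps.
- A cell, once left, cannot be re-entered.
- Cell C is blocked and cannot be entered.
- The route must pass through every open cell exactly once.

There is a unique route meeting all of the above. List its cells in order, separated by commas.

Need to visit all 8 open cells exactly once, starting at H and ending at K.
Cell A has only two open neighbours (D and B), so the path must pass straight through it: one of those is the cell it's entered from and the other is where it exits.
Route from H: left 1 to F, up 1 to B, left 1 to A, down 2 to I, right 2 to K — 7 moves in all.
Check: all 8 open cells covered.

H, F, B, A, D, I, J, K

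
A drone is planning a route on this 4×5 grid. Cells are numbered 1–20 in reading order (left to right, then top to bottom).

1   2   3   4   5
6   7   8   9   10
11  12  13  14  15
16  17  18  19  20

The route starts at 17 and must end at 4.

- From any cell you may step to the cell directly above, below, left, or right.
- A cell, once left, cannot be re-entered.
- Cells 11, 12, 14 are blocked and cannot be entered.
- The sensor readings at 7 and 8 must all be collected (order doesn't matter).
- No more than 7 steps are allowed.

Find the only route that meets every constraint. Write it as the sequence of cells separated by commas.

17, 18, 13, 8, 7, 2, 3, 4

The 7-move cap with required stops at 7, 8 leaves no slack for detours.
Route from 17: right to 18, 2× up (reaching 8), left to 7, up to 2, 2× right (reaching 4) — 7 moves in all.
Check: all required cells visited; 7 ≤ 7 moves.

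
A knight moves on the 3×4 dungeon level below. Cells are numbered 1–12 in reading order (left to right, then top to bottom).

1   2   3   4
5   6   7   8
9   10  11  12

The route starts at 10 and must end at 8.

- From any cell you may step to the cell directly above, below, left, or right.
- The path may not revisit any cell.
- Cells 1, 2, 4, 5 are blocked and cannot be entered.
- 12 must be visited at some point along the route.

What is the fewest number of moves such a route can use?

Any route passes through 12 somewhere between 10 and 8. Summing Manhattan distances along the two legs (10 → 12 → 8) gives a lower bound of 2 + 1 = 3 moves.
A route of 3 moves achieves this: 10 → 11 → 12 → 8.
Since 3 matches the lower bound, it is optimal.

3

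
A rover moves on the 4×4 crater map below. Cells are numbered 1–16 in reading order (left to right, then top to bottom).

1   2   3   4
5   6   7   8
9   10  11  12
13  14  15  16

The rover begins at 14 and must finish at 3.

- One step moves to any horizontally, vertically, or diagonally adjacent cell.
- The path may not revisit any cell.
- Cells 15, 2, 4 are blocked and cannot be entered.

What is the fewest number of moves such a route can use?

3

With diagonal moves allowed, the Chebyshev distance max(|Δrow|,|Δcol|) from 14 to 3 is 3, so at least 3 moves are needed.
A route of 3 moves achieves this: 14 → 9 → 6 → 3.
Since 3 matches the lower bound, it is optimal.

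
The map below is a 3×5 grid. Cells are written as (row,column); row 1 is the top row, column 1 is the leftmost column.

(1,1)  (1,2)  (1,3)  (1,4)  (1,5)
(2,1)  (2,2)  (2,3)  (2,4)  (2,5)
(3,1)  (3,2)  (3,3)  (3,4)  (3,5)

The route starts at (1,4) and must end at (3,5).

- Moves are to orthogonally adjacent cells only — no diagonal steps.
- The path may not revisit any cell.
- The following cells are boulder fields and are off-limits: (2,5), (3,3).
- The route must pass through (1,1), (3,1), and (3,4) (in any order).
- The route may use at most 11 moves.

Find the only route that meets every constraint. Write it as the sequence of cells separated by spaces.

(1,4) (1,3) (1,2) (1,1) (2,1) (3,1) (3,2) (2,2) (2,3) (2,4) (3,4) (3,5)

Any route must reach (1,1), (3,1), and (3,4) and still end at (3,5) within 11 moves, so the order of the required stops is forced.
Route from (1,4): left 3 to (1,1), down 2 to (3,1), right 1 to (3,2), up 1 to (2,2), right 2 to (2,4), down 1 to (3,4), right 1 to (3,5) — 11 moves in all.
Check: all required cells visited; 11 ≤ 11 moves.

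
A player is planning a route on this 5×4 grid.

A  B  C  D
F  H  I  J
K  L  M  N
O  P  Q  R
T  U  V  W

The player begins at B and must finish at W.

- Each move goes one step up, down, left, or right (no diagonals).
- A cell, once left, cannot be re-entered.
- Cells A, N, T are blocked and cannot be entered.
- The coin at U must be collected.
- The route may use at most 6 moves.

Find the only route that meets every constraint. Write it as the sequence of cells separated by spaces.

The budget equals the shortest possible length, so every move has to be on a shortest route through the required cells.
Route from B: down 4 to U, right 2 to W — 6 moves in all.
Check: all required cells visited; 6 ≤ 6 moves.

B H L P U V W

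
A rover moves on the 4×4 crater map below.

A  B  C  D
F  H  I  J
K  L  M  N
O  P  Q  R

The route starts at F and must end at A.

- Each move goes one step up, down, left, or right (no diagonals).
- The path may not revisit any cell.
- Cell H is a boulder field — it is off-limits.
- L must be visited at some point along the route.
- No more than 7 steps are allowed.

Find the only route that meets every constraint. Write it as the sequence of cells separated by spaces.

F K L M I C B A

The budget equals the shortest possible length, so every move has to be on a shortest route through the required cells.
Route from F: down to K, 2× right (reaching M), 2× up (reaching C), 2× left (reaching A) — 7 moves in all.
Check: all required cells visited; 7 ≤ 7 moves.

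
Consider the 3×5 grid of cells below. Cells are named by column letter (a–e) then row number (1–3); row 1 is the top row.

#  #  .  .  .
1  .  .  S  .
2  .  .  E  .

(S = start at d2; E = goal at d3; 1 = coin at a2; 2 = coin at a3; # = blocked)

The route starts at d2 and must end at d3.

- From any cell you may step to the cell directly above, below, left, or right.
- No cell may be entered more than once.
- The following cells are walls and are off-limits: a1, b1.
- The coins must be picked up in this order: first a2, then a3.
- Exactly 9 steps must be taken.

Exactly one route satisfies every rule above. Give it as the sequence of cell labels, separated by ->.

d2 -> d1 -> c1 -> c2 -> b2 -> a2 -> a3 -> b3 -> c3 -> d3

The waypoints must appear in the order a2, a3, with no cell reused.
Route from d2: up 1 to d1, left 1 to c1, down 1 to c2, left 2 to a2, down 1 to a3, right 3 to d3 — 9 moves in all.
Check: order respected (1 at step 5, 2 at step 6); 9 moves as required.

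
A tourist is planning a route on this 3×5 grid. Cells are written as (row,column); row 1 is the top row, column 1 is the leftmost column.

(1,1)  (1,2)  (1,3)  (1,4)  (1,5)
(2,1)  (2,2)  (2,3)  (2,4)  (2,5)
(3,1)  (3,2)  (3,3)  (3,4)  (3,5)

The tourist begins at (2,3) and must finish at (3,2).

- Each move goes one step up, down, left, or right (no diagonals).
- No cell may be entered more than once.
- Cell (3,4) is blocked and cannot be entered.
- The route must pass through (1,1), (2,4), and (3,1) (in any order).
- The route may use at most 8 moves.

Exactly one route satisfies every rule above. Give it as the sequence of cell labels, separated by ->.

(2,3) -> (2,4) -> (1,4) -> (1,3) -> (1,2) -> (1,1) -> (2,1) -> (3,1) -> (3,2)

Any route must reach (1,1), (2,4), and (3,1) and still end at (3,2) within 8 moves, so the order of the required stops is forced.
Route from (2,3): right to (2,4), up to (1,4), 3× left (reaching (1,1)), 2× down (reaching (3,1)), right to (3,2) — 8 moves in all.
Check: all required cells visited; 8 ≤ 8 moves.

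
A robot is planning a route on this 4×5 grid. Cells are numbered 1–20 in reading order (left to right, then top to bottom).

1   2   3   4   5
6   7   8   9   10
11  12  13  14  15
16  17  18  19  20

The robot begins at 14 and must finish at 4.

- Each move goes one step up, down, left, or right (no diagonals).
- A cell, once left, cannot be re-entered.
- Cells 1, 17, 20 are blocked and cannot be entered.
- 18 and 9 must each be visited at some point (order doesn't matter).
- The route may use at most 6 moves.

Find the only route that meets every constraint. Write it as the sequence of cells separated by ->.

The budget equals the shortest possible length, so every move has to be on a shortest route through the required cells.
Route from 14: down to 19, left to 18, 2× up (reaching 8), right to 9, up to 4 — 6 moves in all.
Check: all required cells visited; 6 ≤ 6 moves.

14 -> 19 -> 18 -> 13 -> 8 -> 9 -> 4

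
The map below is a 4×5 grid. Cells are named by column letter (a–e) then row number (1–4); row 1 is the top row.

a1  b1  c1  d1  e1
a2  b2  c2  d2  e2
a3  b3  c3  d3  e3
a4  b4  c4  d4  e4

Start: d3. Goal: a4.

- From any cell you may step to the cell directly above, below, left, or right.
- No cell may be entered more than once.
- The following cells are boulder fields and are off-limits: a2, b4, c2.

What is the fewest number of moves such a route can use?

The Manhattan distance from d3 to a4 is |3−4| + |4−1| = 4, so at least 4 moves are needed.
A route of 4 moves achieves this: d3 → c3 → b3 → a3 → a4.
Since 4 matches the lower bound, it is optimal.

4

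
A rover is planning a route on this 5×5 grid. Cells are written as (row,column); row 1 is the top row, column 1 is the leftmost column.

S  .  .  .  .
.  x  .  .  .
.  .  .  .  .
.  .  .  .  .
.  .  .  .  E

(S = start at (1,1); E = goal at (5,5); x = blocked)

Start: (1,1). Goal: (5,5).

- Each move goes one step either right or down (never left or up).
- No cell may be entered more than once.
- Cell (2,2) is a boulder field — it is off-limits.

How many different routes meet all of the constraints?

30

A right/down-only route from (1,1) to (5,5) makes exactly 4 down-moves and 4 right-moves in some order.
With no other constraints that would be C(8,4) = 70 routes.
Subtract routes through each blocked cell (inclusion–exclusion for overlaps): − through (2,2): 40 → 30.
That gives 30 routes.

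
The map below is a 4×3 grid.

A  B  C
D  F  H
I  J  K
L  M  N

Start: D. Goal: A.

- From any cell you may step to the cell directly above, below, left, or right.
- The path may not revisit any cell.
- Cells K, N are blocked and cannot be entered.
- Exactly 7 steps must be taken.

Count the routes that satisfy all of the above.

2

Need simple routes of exactly 7 moves from D to A (Manhattan distance 1, so 3 moves are spent on a detour and 3 undoing it).
Enumerating: D I L M J F B A | D I J F H C B A.
That gives 2 routes.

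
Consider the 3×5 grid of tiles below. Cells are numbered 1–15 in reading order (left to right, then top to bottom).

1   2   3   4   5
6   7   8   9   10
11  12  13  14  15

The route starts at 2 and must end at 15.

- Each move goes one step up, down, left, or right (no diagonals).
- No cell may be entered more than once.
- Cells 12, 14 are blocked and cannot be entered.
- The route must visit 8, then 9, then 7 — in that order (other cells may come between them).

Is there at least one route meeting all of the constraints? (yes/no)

no

Ignoring the required order, 6 revisit-free routes from 2 to 15 pass through all of 8, 9, and 7; the waypoint orders that occur are 7 → 8 → 9 (6) — never 8 → 9 → 7.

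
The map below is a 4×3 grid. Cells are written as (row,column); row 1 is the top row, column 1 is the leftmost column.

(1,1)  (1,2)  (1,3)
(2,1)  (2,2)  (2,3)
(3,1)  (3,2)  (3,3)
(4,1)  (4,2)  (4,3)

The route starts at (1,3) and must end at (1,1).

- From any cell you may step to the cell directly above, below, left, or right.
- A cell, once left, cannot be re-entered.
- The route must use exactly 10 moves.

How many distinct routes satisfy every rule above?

Need simple routes of exactly 10 moves from (1,3) to (1,1) (Manhattan distance 2, so 4 moves are spent on a detour and 4 undoing it).
Branch systematically from the start, pruning whenever the remaining move budget drops below the Manhattan distance to (1,1) or differs from it in parity. Grouping the completions by first move — via (2,3): 6; via (1,2): 4 — and summing: 6 + 4 = 10.
That gives 10 routes.

10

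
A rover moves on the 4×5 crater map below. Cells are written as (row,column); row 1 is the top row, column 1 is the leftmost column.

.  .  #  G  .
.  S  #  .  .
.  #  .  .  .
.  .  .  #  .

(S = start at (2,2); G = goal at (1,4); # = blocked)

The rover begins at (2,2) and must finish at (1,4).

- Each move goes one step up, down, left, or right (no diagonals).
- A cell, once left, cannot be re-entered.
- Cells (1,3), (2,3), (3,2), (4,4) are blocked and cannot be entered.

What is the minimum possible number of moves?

9

The Manhattan distance from (2,2) to (1,4) is |2−1| + |2−4| = 3, so at least 3 moves are needed.
That bound ignores the blocked cells. Measuring each leg by the fewest moves that actually steer around them ((2,2)→(1,4): 9) raises the lower bound to 9.
A route of 9 moves exists: (2,2) → (2,1) → (3,1) → (4,1) → (4,2) → (4,3) → (3,3) → (3,4) → (2,4) → (1,4).
Since 9 matches that lower bound, it is optimal.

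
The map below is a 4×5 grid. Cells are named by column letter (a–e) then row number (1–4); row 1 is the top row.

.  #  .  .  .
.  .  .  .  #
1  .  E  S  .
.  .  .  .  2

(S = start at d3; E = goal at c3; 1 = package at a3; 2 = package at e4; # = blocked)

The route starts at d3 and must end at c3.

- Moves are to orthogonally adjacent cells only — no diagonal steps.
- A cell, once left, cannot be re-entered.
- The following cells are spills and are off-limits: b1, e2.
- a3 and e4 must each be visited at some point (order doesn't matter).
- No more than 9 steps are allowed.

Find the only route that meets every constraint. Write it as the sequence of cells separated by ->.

d3 -> e3 -> e4 -> d4 -> c4 -> b4 -> a4 -> a3 -> b3 -> c3

The 9-move cap with required stops at a3, e4 leaves no slack for detours.
Route from d3: right to e3, down to e4, 4× left (reaching a4), up to a3, 2× right (reaching c3) — 9 moves in all.
Check: all required cells visited; 9 ≤ 9 moves.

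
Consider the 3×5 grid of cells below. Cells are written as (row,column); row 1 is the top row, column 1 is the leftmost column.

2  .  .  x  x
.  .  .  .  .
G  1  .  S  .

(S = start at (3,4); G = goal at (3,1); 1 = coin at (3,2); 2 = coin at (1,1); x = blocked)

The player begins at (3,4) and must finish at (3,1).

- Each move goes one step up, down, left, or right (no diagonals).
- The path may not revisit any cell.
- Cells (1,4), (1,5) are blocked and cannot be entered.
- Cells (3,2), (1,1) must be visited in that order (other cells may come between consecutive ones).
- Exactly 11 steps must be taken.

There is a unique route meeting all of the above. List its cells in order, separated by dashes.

(3,4) - (3,5) - (2,5) - (2,4) - (2,3) - (3,3) - (3,2) - (2,2) - (1,2) - (1,1) - (2,1) - (3,1)

The waypoints must appear in the order (3,2), (1,1), with no cell reused.
Route from (3,4): right 1 to (3,5), up 1 to (2,5), left 2 to (2,3), down 1 to (3,3), left 1 to (3,2), up 2 to (1,2), left 1 to (1,1), down 2 to (3,1) — 11 moves in all.
Check: order respected (1 at step 6, 2 at step 9); 11 moves as required.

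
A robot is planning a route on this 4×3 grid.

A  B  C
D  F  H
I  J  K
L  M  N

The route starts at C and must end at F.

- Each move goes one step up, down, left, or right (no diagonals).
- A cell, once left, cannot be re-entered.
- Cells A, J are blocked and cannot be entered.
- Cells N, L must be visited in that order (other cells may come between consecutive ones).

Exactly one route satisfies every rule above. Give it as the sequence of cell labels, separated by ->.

The waypoints must appear in the order N, L, with no cell reused.
Route from C: 3× down (reaching N), 2× left (reaching L), 2× up (reaching D), right to F — 8 moves in all.
Check: order respected (N at step 3, L at step 5).

C -> H -> K -> N -> M -> L -> I -> D -> F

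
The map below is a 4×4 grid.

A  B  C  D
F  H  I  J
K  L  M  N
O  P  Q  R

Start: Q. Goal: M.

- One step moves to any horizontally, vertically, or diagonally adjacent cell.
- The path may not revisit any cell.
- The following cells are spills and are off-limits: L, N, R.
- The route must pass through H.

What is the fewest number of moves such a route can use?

4

Any route passes through H somewhere between Q and M. Summing Chebyshev distances along the two legs (Q → H → M) gives a lower bound of 2 + 1 = 3 moves.
The shortest route satisfying every rule uses 4 moves: Q → P → K → H → M.
The no-revisit rule (legs can't share cells) pushes the minimum above the 3-move bound; an exhaustive check rules out every length from 3 to 3, leaving 4 as the minimum.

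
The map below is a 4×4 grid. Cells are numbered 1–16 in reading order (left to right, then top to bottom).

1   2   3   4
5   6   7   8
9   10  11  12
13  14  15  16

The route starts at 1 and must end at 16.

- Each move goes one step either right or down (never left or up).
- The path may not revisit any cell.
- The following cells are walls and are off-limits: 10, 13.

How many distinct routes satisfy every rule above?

A right/down-only route from 1 to 16 makes exactly 3 down-moves and 3 right-moves in some order.
With no other constraints that would be C(6,3) = 20 routes.
Subtract routes through each blocked cell (inclusion–exclusion for overlaps): − through 10: 9 − through 13: 1 → 10.
That gives 10 routes.

10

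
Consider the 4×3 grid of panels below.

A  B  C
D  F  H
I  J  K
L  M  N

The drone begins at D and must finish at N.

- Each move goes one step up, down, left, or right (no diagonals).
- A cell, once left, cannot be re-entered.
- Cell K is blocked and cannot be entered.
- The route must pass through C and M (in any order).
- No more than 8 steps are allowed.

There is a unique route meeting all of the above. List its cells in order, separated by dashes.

D - A - B - C - H - F - J - M - N

Any route must reach C and M and still end at N within 8 moves, so the order of the required stops is forced.
Route from D: up 1 to A, right 2 to C, down 1 to H, left 1 to F, down 2 to M, right 1 to N — 8 moves in all.
Check: all required cells visited; 8 ≤ 8 moves.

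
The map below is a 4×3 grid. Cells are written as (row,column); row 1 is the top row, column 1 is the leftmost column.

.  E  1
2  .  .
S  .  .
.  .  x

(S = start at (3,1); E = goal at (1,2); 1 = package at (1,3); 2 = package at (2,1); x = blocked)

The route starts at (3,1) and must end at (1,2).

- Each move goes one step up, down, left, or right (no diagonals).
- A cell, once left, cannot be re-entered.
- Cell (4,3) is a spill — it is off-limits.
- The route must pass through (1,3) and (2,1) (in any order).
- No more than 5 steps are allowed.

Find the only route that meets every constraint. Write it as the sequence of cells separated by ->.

Any route must reach (1,3) and (2,1) and still end at (1,2) within 5 moves, so the order of the required stops is forced.
Route from (3,1): up 1 to (2,1), right 2 to (2,3), up 1 to (1,3), left 1 to (1,2) — 5 moves in all.
Check: all required cells visited; 5 ≤ 5 moves.

(3,1) -> (2,1) -> (2,2) -> (2,3) -> (1,3) -> (1,2)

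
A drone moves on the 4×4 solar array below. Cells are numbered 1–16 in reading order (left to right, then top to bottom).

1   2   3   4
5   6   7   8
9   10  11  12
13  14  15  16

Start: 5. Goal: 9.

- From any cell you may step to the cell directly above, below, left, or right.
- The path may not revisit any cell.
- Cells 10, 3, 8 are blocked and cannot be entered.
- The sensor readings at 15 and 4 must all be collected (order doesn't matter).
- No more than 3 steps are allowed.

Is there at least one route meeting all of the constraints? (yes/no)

no

The blocked cells wall 4 off from 5 completely — no sequence of moves reaches it at all, so no route can satisfy the rules.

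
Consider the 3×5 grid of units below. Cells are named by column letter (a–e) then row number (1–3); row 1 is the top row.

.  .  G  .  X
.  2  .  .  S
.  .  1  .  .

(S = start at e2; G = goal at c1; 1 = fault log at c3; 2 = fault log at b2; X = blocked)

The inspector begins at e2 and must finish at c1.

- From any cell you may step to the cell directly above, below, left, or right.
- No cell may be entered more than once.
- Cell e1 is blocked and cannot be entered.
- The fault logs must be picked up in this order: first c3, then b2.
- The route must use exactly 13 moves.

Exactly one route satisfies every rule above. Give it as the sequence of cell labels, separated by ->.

e2 -> e3 -> d3 -> c3 -> b3 -> a3 -> a2 -> a1 -> b1 -> b2 -> c2 -> d2 -> d1 -> c1

The waypoints must appear in the order c3, b2, with no cell reused.
Route from e2: down to e3, 4× left (reaching a3), 2× up (reaching a1), right to b1, down to b2, 2× right (reaching d2), up to d1, left to c1 — 13 moves in all.
Check: order respected (1 at step 3, 2 at step 9); 13 moves as required.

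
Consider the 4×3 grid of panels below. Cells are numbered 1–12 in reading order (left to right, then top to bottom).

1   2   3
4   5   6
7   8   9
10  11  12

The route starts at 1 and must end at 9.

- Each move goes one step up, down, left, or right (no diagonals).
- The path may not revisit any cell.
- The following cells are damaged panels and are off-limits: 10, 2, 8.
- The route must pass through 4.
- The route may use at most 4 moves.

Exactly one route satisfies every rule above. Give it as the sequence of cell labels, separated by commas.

1, 4, 5, 6, 9

The budget equals the shortest possible length, so every move has to be on a shortest route through the required cells.
Route from 1: down 1 to 4, right 2 to 6, down 1 to 9 — 4 moves in all.
Check: all required cells visited; 4 ≤ 4 moves.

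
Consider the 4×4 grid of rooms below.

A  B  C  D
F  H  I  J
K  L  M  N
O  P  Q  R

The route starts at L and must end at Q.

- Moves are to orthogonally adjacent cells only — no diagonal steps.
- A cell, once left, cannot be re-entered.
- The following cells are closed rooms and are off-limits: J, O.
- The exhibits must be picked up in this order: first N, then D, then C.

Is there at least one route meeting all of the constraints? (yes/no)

D must be visited but has only one open neighbour (C), and it is neither the start nor the goal — the route would have to enter and leave through C, re-entering it.

no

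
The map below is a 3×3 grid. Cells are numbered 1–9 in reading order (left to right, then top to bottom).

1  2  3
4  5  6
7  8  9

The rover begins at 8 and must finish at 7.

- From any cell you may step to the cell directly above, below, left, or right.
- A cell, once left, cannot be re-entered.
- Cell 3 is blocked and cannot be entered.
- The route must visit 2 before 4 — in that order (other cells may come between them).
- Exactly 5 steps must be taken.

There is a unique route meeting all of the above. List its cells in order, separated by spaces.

The waypoints must appear in the order 2, 4, with no cell reused.
Route from 8: up 2 to 2, left 1 to 1, down 2 to 7 — 5 moves in all.
Check: order respected (2 at step 2, 4 at step 4); 5 moves as required.

8 5 2 1 4 7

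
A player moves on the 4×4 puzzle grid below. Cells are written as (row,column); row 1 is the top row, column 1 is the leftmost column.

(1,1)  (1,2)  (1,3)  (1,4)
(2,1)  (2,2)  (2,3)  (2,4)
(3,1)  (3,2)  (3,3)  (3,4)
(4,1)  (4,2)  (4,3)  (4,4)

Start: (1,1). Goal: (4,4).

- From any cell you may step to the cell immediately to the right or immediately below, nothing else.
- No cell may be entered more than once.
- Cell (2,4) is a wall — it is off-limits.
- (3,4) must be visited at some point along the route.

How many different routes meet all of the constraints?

A right/down-only route from (1,1) to (4,4) makes exactly 3 down-moves and 3 right-moves in some order.
With no other constraints that would be C(6,3) = 20 routes.
Split at (3,4) and multiply the segment counts (each segment already excludes blocked cells): (1,1)→(3,4): 6; (3,4)→(4,4): 1; product = 6.
That gives 6 routes.

6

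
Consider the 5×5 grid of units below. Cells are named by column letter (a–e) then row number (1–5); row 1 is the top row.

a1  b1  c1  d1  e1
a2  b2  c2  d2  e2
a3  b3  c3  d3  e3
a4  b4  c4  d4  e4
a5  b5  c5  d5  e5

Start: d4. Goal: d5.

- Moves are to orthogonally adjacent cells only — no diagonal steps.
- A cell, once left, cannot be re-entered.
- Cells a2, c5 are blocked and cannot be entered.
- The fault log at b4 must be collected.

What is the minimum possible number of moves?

Any route passes through b4 somewhere between d4 and d5. Summing Manhattan distances along the two legs (d4 → b4 → d5) gives a lower bound of 2 + 3 = 5 moves.
The shortest route satisfying every rule uses 9 moves: d4 → c4 → b4 → b3 → c3 → d3 → e3 → e4 → e5 → d5.
The no-revisit rule (legs can't share cells) pushes the minimum above the 5-move bound; an exhaustive check rules out every length from 5 to 8 (on a 4-connected grid the length of any start-to-goal walk has the same parity as the Manhattan bound, so only lengths 5, 7, 9, … need checking), leaving 9 as the minimum.

9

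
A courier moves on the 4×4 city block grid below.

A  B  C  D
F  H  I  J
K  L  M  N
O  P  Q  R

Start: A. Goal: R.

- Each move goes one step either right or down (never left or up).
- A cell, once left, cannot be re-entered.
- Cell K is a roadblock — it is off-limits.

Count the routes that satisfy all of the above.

16

A right/down-only route from A to R makes exactly 3 down-moves and 3 right-moves in some order.
With no other constraints that would be C(6,3) = 20 routes.
Subtract routes through each blocked cell (inclusion–exclusion for overlaps): − through K: 4 → 16.
That gives 16 routes.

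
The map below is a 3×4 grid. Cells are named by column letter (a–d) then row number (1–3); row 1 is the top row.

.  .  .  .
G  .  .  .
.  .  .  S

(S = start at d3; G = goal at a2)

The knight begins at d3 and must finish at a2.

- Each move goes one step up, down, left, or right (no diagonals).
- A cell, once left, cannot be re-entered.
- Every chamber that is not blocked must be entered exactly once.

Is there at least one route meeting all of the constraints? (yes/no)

Colour the cells like a checkerboard: each orthogonal step flips colour, so a Hamiltonian route alternates colours. Here there are 6 cells of one colour and 6 of the other, with start on the same colour as the goal — the counts and endpoints can't be arranged into an alternating sequence of length 12, so no Hamiltonian route exists.

no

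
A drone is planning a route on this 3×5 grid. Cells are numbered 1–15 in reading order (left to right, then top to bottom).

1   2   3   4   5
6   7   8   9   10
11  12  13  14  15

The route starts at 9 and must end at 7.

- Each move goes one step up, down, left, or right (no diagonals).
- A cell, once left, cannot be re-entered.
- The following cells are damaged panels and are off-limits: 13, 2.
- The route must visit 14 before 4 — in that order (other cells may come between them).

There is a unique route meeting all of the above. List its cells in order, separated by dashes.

9 - 14 - 15 - 10 - 5 - 4 - 3 - 8 - 7

The waypoints must appear in the order 14, 4, with no cell reused.
Route from 9: down to 14, right to 15, 2× up (reaching 5), 2× left (reaching 3), down to 8, left to 7 — 8 moves in all.
Check: order respected (14 at step 1, 4 at step 5).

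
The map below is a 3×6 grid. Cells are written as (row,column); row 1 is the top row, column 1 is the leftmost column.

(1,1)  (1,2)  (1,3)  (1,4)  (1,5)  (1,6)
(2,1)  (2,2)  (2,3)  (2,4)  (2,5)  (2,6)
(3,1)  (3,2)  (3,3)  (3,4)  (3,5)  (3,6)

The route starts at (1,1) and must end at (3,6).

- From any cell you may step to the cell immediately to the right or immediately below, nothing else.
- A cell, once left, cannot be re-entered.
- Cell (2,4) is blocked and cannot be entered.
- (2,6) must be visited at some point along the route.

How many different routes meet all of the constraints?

2

A right/down-only route from (1,1) to (3,6) makes exactly 2 down-moves and 5 right-moves in some order.
With no other constraints that would be C(7,2) = 21 routes.
Split at (2,6) and multiply the segment counts (each segment already excludes blocked cells): (1,1)→(2,6): 2; (2,6)→(3,6): 1; product = 2.
That gives 2 routes.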